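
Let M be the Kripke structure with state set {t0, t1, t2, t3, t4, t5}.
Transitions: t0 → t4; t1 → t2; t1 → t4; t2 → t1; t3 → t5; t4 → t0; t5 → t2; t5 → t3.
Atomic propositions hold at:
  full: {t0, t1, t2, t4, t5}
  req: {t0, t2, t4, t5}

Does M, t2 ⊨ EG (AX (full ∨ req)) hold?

Yes

Sat(full ∨ req) = {t0, t1, t2, t4, t5}
Sat(AX (full ∨ req)) = {s : every successor in {t0, t1, t2, t4, t5}} = {t0, t1, t2, t3, t4}
EG (AX (full ∨ req)): greatest fixpoint, start Z0 = {t0, t1, t2, t3, t4}, keep only states in Sat with some successor in Z. Z1 = {t0, t1, t2, t4}; fixed.
Sat(EG (AX (full ∨ req))) = {t0, t1, t2, t4}
t2 ∈ Sat(EG (AX (full ∨ req))) = {t0, t1, t2, t4}, so the formula holds at t2.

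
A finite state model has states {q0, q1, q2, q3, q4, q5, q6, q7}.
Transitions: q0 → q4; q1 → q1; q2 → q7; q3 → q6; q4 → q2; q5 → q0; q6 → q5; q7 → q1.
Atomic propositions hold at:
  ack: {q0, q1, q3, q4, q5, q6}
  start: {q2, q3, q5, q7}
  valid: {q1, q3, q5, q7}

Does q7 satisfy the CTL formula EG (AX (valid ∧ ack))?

Yes

Sat(valid ∧ ack) = {q1, q3, q5}
Sat(AX (valid ∧ ack)) = {s : every successor in {q1, q3, q5}} = {q1, q6, q7}
EG (AX (valid ∧ ack)): greatest fixpoint, start Z0 = {q1, q6, q7}, keep only states in Sat with some successor in Z. Z1 = {q1, q7}; fixed.
Sat(EG (AX (valid ∧ ack))) = {q1, q7}
q7 ∈ Sat(EG (AX (valid ∧ ack))) = {q1, q7}, so the formula holds at q7.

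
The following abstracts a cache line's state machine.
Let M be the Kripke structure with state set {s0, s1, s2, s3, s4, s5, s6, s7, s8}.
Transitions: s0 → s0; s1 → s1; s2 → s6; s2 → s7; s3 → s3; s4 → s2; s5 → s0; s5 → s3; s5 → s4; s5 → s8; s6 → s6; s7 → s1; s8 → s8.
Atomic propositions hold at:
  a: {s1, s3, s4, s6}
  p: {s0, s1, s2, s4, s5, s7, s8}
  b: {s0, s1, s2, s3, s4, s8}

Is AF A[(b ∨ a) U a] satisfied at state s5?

No

Sat(b ∨ a) = {s0, s1, s2, s3, s4, s6, s8}
A[(b ∨ a) U a]: least fixpoint, start Z0 = Sat(a) = {s1, s3, s4, s6}, add states in Sat(b ∨ a) with every successor in Z. Already a fixed point.
Sat(A[(b ∨ a) U a]) = {s1, s3, s4, s6}
AF A[(b ∨ a) U a]: least fixpoint, start Z0 = {s1, s3, s4, s6}, add states with every successor in Z. Z1 = {s1, s3, s4, s6, s7}; Z2 = {s1, s2, s3, s4, s6, s7}; fixed.
Sat(AF A[(b ∨ a) U a]) = {s1, s2, s3, s4, s6, s7}
s5 ∉ Sat(AF A[(b ∨ a) U a]) = {s1, s2, s3, s4, s6, s7}, so the formula does not hold at s5.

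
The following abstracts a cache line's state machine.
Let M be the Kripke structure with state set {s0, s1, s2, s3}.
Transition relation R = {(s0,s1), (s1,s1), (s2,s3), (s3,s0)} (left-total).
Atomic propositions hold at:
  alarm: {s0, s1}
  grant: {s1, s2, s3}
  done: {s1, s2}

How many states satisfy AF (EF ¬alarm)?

2

Sat(¬alarm) = {s2, s3}
EF ¬alarm: least fixpoint, start Z0 = {s2, s3}, add states with some successor in Z. Already a fixed point.
Sat(EF ¬alarm) = {s2, s3}
AF (EF ¬alarm): least fixpoint, start Z0 = {s2, s3}, add states with every successor in Z. Already a fixed point.
Sat(AF (EF ¬alarm)) = {s2, s3}
|Sat(AF (EF ¬alarm))| = |{s2, s3}| = 2.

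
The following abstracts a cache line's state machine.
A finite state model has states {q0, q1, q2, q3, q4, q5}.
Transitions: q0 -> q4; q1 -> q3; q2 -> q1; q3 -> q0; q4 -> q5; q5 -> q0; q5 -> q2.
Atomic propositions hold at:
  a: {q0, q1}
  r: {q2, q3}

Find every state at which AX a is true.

{q2, q3}

Sat(AX a) = {s : every successor in {q0, q1}} = {q2, q3}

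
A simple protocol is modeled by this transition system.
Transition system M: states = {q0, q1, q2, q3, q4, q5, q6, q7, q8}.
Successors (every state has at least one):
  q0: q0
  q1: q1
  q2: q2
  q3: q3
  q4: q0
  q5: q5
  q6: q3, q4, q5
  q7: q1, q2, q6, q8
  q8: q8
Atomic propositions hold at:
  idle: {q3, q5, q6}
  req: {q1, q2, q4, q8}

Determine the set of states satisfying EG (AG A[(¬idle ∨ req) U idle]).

{q3, q5}

Sat(¬idle) = {q0, q1, q2, q4, q7, q8}
Sat(¬idle ∨ req) = {q0, q1, q2, q4, q7, q8}
A[(¬idle ∨ req) U idle]: least fixpoint, start Z0 = Sat(idle) = {q3, q5, q6}, add states in Sat(¬idle ∨ req) with every successor in Z. Already a fixed point.
Sat(A[(¬idle ∨ req) U idle]) = {q3, q5, q6}
AG A[(¬idle ∨ req) U idle]: greatest fixpoint, start Z0 = {q3, q5, q6}, keep only states in Sat with every successor in Z. Z1 = {q3, q5}; fixed.
Sat(AG A[(¬idle ∨ req) U idle]) = {q3, q5}
EG (AG A[(¬idle ∨ req) U idle]): greatest fixpoint, start Z0 = {q3, q5}, keep only states in Sat with some successor in Z. Already a fixed point.
Sat(EG (AG A[(¬idle ∨ req) U idle])) = {q3, q5}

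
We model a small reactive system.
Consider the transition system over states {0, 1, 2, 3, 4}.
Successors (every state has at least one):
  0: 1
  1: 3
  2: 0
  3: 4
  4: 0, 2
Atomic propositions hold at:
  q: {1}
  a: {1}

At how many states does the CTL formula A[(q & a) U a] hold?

Sat(q & a) = {1}
A[(q & a) U a]: least fixpoint, start Z0 = Sat(a) = {1}, add states in Sat(q & a) with every successor in Z. Already a fixed point.
Sat(A[(q & a) U a]) = {1}
|Sat(A[(q & a) U a])| = |{1}| = 1.

1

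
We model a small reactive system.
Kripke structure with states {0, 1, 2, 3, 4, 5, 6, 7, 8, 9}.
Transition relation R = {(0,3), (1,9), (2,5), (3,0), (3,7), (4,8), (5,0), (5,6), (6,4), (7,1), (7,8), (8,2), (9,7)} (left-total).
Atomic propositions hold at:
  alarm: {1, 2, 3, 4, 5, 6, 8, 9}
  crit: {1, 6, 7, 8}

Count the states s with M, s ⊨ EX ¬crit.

7

Sat(¬crit) = {0, 2, 3, 4, 5, 9}
Sat(EX ¬crit) = {s : some successor in {0, 2, 3, 4, 5, 9}} = {0, 1, 2, 3, 5, 6, 8}
|Sat(EX ¬crit)| = |{0, 1, 2, 3, 5, 6, 8}| = 7.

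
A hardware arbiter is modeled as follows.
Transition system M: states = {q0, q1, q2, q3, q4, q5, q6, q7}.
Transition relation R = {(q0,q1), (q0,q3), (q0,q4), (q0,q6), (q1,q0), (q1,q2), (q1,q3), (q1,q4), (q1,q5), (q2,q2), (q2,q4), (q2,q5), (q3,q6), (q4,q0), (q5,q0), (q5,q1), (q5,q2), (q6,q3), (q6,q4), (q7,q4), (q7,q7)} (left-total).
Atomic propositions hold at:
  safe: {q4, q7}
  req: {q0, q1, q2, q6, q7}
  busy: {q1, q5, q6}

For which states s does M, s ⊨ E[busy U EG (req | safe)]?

{q0, q1, q2, q4, q5, q6, q7}

Sat(req | safe) = {q0, q1, q2, q4, q6, q7}
EG (req | safe): greatest fixpoint, start Z0 = {q0, q1, q2, q4, q6, q7}, keep only states in Sat with some successor in Z. Already a fixed point.
Sat(EG (req | safe)) = {q0, q1, q2, q4, q6, q7}
E[busy U EG (req | safe)]: least fixpoint, start Z0 = Sat(EG (req | safe)) = {q0, q1, q2, q4, q6, q7}, add states in Sat(busy) with some successor in Z. Z1 = {q0, q1, q2, q4, q5, q6, q7}; fixed.
Sat(E[busy U EG (req | safe)]) = {q0, q1, q2, q4, q5, q6, q7}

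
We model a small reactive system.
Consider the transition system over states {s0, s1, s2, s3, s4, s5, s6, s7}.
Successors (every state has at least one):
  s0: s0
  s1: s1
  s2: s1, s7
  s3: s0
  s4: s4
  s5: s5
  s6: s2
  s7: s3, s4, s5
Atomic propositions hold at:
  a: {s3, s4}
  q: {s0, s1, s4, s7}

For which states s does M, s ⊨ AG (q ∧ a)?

{s4}

Sat(q ∧ a) = {s4}
AG (q ∧ a): greatest fixpoint, start Z0 = {s4}, keep only states in Sat with every successor in Z. Already a fixed point.
Sat(AG (q ∧ a)) = {s4}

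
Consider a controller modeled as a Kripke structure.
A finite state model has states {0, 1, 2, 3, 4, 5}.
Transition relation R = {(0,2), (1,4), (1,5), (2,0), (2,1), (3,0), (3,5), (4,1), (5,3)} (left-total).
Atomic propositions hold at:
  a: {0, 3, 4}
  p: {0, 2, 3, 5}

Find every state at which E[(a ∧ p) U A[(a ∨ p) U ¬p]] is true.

{1, 4}

Sat(a ∧ p) = {0, 3}
Sat(a ∨ p) = {0, 2, 3, 4, 5}
Sat(¬p) = {1, 4}
A[(a ∨ p) U ¬p]: least fixpoint, start Z0 = Sat(¬p) = {1, 4}, add states in Sat(a ∨ p) with every successor in Z. Already a fixed point.
Sat(A[(a ∨ p) U ¬p]) = {1, 4}
E[(a ∧ p) U A[(a ∨ p) U ¬p]]: least fixpoint, start Z0 = Sat(A[(a ∨ p) U ¬p]) = {1, 4}, add states in Sat(a ∧ p) with some successor in Z. Already a fixed point.
Sat(E[(a ∧ p) U A[(a ∨ p) U ¬p]]) = {1, 4}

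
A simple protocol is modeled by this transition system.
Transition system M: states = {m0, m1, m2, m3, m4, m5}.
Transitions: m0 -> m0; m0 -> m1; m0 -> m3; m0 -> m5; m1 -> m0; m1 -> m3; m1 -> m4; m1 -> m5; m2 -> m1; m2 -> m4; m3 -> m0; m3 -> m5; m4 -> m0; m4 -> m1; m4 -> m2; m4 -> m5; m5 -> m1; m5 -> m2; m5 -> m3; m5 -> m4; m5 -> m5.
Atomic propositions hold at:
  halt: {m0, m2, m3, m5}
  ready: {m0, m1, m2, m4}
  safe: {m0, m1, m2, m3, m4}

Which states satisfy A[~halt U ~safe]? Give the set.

Sat(~halt) = {m1, m4}
Sat(~safe) = {m5}
A[~halt U ~safe]: least fixpoint, start Z0 = Sat(~safe) = {m5}, add states in Sat(~halt) with every successor in Z. Already a fixed point.
Sat(A[~halt U ~safe]) = {m5}

{m5}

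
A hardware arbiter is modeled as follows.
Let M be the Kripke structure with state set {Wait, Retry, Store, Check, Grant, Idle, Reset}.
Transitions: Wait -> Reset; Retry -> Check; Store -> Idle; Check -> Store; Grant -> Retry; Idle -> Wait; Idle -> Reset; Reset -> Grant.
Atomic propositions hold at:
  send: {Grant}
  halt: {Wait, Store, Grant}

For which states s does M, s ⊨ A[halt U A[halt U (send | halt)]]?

{Wait, Store, Grant}

Sat(send | halt) = {Wait, Store, Grant}
A[halt U (send | halt)]: least fixpoint, start Z0 = Sat((send | halt)) = {Wait, Store, Grant}, add states in Sat(halt) with every successor in Z. Already a fixed point.
Sat(A[halt U (send | halt)]) = {Wait, Store, Grant}
A[halt U A[halt U (send | halt)]]: least fixpoint, start Z0 = Sat(A[halt U (send | halt)]) = {Wait, Store, Grant}, add states in Sat(halt) with every successor in Z. Already a fixed point.
Sat(A[halt U A[halt U (send | halt)]]) = {Wait, Store, Grant}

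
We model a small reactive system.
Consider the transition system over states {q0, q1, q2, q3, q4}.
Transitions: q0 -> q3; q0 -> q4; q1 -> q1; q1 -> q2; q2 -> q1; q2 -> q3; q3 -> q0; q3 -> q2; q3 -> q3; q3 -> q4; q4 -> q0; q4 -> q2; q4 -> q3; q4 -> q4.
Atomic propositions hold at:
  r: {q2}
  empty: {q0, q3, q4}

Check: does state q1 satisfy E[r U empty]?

E[r U empty]: least fixpoint, start Z0 = Sat(empty) = {q0, q3, q4}, add states in Sat(r) with some successor in Z. Z1 = {q0, q2, q3, q4}; fixed.
Sat(E[r U empty]) = {q0, q2, q3, q4}
q1 ∉ Sat(E[r U empty]) = {q0, q2, q3, q4}, so the formula does not hold at q1.

No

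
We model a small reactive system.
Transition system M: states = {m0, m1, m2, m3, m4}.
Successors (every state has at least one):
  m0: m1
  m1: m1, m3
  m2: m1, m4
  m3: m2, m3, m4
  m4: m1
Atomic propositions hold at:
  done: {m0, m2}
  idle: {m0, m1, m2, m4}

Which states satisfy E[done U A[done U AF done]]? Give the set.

AF done: least fixpoint, start Z0 = {m0, m2}, add states with every successor in Z. Already a fixed point.
Sat(AF done) = {m0, m2}
A[done U AF done]: least fixpoint, start Z0 = Sat(AF done) = {m0, m2}, add states in Sat(done) with every successor in Z. Already a fixed point.
Sat(A[done U AF done]) = {m0, m2}
E[done U A[done U AF done]]: least fixpoint, start Z0 = Sat(A[done U AF done]) = {m0, m2}, add states in Sat(done) with some successor in Z. Already a fixed point.
Sat(E[done U A[done U AF done]]) = {m0, m2}

{m0, m2}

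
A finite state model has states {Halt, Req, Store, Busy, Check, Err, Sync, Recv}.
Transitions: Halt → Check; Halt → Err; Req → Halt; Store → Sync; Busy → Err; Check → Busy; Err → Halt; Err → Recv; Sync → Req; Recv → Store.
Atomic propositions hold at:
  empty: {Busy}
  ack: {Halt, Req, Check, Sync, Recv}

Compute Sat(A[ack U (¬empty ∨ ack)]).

{Halt, Req, Store, Check, Err, Sync, Recv}

Sat(¬empty) = {Halt, Req, Store, Check, Err, Sync, Recv}
Sat(¬empty ∨ ack) = {Halt, Req, Store, Check, Err, Sync, Recv}
A[ack U (¬empty ∨ ack)]: least fixpoint, start Z0 = Sat((¬empty ∨ ack)) = {Halt, Req, Store, Check, Err, Sync, Recv}, add states in Sat(ack) with every successor in Z. Already a fixed point.
Sat(A[ack U (¬empty ∨ ack)]) = {Halt, Req, Store, Check, Err, Sync, Recv}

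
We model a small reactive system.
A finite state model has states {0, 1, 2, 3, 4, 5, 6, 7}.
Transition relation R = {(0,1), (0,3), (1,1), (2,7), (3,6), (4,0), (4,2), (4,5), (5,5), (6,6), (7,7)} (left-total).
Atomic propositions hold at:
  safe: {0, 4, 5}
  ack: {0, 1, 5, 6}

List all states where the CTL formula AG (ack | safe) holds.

{1, 5, 6}

Sat(ack | safe) = {0, 1, 4, 5, 6}
AG (ack | safe): greatest fixpoint, start Z0 = {0, 1, 4, 5, 6}, keep only states in Sat with every successor in Z. Z1 = {1, 5, 6}; fixed.
Sat(AG (ack | safe)) = {1, 5, 6}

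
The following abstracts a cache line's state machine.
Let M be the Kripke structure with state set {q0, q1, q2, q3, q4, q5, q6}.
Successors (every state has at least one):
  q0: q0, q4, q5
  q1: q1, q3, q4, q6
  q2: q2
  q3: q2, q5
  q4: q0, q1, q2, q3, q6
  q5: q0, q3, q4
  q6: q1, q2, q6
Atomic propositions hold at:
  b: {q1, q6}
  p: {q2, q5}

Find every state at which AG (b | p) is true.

Sat(b | p) = {q1, q2, q5, q6}
AG (b | p): greatest fixpoint, start Z0 = {q1, q2, q5, q6}, keep only states in Sat with every successor in Z. Z1 = {q2, q6}; Z2 = {q2}; fixed.
Sat(AG (b | p)) = {q2}

{q2}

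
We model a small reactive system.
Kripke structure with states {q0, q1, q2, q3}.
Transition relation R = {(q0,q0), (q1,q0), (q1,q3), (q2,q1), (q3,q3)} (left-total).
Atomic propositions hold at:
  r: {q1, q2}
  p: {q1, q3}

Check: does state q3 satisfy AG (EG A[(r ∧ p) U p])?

Sat(r ∧ p) = {q1}
A[(r ∧ p) U p]: least fixpoint, start Z0 = Sat(p) = {q1, q3}, add states in Sat(r ∧ p) with every successor in Z. Already a fixed point.
Sat(A[(r ∧ p) U p]) = {q1, q3}
EG A[(r ∧ p) U p]: greatest fixpoint, start Z0 = {q1, q3}, keep only states in Sat with some successor in Z. Already a fixed point.
Sat(EG A[(r ∧ p) U p]) = {q1, q3}
AG (EG A[(r ∧ p) U p]): greatest fixpoint, start Z0 = {q1, q3}, keep only states in Sat with every successor in Z. Z1 = {q3}; fixed.
Sat(AG (EG A[(r ∧ p) U p])) = {q3}
q3 ∈ Sat(AG (EG A[(r ∧ p) U p])) = {q3}, so the formula holds at q3.

Yes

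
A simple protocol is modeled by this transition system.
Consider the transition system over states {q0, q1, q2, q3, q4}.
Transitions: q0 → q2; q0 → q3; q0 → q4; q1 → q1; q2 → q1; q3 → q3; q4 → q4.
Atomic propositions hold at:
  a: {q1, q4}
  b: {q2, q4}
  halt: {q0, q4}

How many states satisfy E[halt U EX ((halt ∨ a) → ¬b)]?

4

Sat(halt ∨ a) = {q0, q1, q4}
Sat(¬b) = {q0, q1, q3}
Sat((halt ∨ a) → ¬b) = {q0, q1, q2, q3}
Sat(EX ((halt ∨ a) → ¬b)) = {s : some successor in {q0, q1, q2, q3}} = {q0, q1, q2, q3}
E[halt U EX ((halt ∨ a) → ¬b)]: least fixpoint, start Z0 = Sat(EX ((halt ∨ a) → ¬b)) = {q0, q1, q2, q3}, add states in Sat(halt) with some successor in Z. Already a fixed point.
Sat(E[halt U EX ((halt ∨ a) → ¬b)]) = {q0, q1, q2, q3}
|Sat(E[halt U EX ((halt ∨ a) → ¬b)])| = |{q0, q1, q2, q3}| = 4.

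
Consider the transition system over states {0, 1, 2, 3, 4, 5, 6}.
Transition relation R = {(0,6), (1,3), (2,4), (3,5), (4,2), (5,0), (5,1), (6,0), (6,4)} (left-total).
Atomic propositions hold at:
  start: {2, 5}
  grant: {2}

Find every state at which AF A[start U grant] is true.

A[start U grant]: least fixpoint, start Z0 = Sat(grant) = {2}, add states in Sat(start) with every successor in Z. Already a fixed point.
Sat(A[start U grant]) = {2}
AF A[start U grant]: least fixpoint, start Z0 = {2}, add states with every successor in Z. Z1 = {2, 4}; fixed.
Sat(AF A[start U grant]) = {2, 4}

{2, 4}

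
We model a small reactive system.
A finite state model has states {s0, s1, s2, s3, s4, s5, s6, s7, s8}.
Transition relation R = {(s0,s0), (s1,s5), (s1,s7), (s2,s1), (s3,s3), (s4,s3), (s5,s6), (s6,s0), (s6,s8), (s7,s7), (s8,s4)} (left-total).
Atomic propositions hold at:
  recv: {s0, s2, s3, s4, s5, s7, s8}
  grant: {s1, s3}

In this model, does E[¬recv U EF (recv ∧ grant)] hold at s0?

Sat(¬recv) = {s1, s6}
Sat(recv ∧ grant) = {s3}
EF (recv ∧ grant): least fixpoint, start Z0 = {s3}, add states with some successor in Z. Z1 = {s3, s4}; Z2 = {s3, s4, s8}; Z3 = {s3, s4, s6, s8}; Z4 = {s3, s4, s5, s6, s8}; Z5 = {s1, s3, s4, s5, s6, s8}; Z6 = {s1, s2, s3, s4, s5, s6, s8}; fixed.
Sat(EF (recv ∧ grant)) = {s1, s2, s3, s4, s5, s6, s8}
E[¬recv U EF (recv ∧ grant)]: least fixpoint, start Z0 = Sat(EF (recv ∧ grant)) = {s1, s2, s3, s4, s5, s6, s8}, add states in Sat(¬recv) with some successor in Z. Already a fixed point.
Sat(E[¬recv U EF (recv ∧ grant)]) = {s1, s2, s3, s4, s5, s6, s8}
s0 ∉ Sat(E[¬recv U EF (recv ∧ grant)]) = {s1, s2, s3, s4, s5, s6, s8}, so the formula does not hold at s0.

No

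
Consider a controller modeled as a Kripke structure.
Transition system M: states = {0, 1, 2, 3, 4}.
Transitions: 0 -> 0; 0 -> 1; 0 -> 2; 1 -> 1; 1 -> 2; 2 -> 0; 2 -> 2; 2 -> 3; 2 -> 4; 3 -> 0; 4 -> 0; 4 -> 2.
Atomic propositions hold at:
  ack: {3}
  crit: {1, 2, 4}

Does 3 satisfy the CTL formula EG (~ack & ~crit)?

No

Sat(~ack) = {0, 1, 2, 4}
Sat(~crit) = {0, 3}
Sat(~ack & ~crit) = {0}
EG (~ack & ~crit): greatest fixpoint, start Z0 = {0}, keep only states in Sat with some successor in Z. Already a fixed point.
Sat(EG (~ack & ~crit)) = {0}
3 ∉ Sat(EG (~ack & ~crit)) = {0}, so the formula does not hold at 3.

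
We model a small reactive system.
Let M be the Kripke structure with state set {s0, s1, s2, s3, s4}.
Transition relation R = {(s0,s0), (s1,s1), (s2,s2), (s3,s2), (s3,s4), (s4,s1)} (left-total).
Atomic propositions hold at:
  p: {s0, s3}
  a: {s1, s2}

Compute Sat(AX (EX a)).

{s1, s2, s3, s4}

Sat(EX a) = {s : some successor in {s1, s2}} = {s1, s2, s3, s4}
Sat(AX (EX a)) = {s : every successor in {s1, s2, s3, s4}} = {s1, s2, s3, s4}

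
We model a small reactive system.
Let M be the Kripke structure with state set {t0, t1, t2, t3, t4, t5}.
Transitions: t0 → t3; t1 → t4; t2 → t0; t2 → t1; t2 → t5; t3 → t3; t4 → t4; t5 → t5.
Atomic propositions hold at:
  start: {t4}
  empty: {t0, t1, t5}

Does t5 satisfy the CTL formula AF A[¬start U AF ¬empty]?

Sat(¬start) = {t0, t1, t2, t3, t5}
Sat(¬empty) = {t2, t3, t4}
AF ¬empty: least fixpoint, start Z0 = {t2, t3, t4}, add states with every successor in Z. Z1 = {t0, t1, t2, t3, t4}; fixed.
Sat(AF ¬empty) = {t0, t1, t2, t3, t4}
A[¬start U AF ¬empty]: least fixpoint, start Z0 = Sat(AF ¬empty) = {t0, t1, t2, t3, t4}, add states in Sat(¬start) with every successor in Z. Already a fixed point.
Sat(A[¬start U AF ¬empty]) = {t0, t1, t2, t3, t4}
AF A[¬start U AF ¬empty]: least fixpoint, start Z0 = {t0, t1, t2, t3, t4}, add states with every successor in Z. Already a fixed point.
Sat(AF A[¬start U AF ¬empty]) = {t0, t1, t2, t3, t4}
t5 ∉ Sat(AF A[¬start U AF ¬empty]) = {t0, t1, t2, t3, t4}, so the formula does not hold at t5.

No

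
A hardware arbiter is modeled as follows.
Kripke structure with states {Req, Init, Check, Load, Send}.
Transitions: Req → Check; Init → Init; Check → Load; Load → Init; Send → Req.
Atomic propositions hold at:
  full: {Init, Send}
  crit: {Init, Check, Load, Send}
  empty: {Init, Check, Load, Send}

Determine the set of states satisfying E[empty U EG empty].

EG empty: greatest fixpoint, start Z0 = {Init, Check, Load, Send}, keep only states in Sat with some successor in Z. Z1 = {Init, Check, Load}; fixed.
Sat(EG empty) = {Init, Check, Load}
E[empty U EG empty]: least fixpoint, start Z0 = Sat(EG empty) = {Init, Check, Load}, add states in Sat(empty) with some successor in Z. Already a fixed point.
Sat(E[empty U EG empty]) = {Init, Check, Load}

{Init, Check, Load}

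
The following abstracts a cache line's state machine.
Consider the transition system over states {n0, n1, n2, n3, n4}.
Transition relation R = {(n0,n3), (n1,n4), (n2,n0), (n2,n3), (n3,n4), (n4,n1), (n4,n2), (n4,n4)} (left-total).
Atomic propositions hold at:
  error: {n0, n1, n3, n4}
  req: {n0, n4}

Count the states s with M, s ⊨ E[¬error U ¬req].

Sat(¬error) = {n2}
Sat(¬req) = {n1, n2, n3}
E[¬error U ¬req]: least fixpoint, start Z0 = Sat(¬req) = {n1, n2, n3}, add states in Sat(¬error) with some successor in Z. Already a fixed point.
Sat(E[¬error U ¬req]) = {n1, n2, n3}
|Sat(E[¬error U ¬req])| = |{n1, n2, n3}| = 3.

3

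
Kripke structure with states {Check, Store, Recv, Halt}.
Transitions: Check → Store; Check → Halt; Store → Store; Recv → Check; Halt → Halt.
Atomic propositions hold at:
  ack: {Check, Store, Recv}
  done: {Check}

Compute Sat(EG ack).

{Check, Store, Recv}

EG ack: greatest fixpoint, start Z0 = {Check, Store, Recv}, keep only states in Sat with some successor in Z. Already a fixed point.
Sat(EG ack) = {Check, Store, Recv}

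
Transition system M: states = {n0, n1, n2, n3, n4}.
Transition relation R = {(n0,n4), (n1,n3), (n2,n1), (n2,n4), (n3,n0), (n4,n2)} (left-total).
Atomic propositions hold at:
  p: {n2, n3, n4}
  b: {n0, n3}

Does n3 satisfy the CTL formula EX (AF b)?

AF b: least fixpoint, start Z0 = {n0, n3}, add states with every successor in Z. Z1 = {n0, n1, n3}; fixed.
Sat(AF b) = {n0, n1, n3}
Sat(EX (AF b)) = {s : some successor in {n0, n1, n3}} = {n1, n2, n3}
n3 ∈ Sat(EX (AF b)) = {n1, n2, n3}, so the formula holds at n3.

Yes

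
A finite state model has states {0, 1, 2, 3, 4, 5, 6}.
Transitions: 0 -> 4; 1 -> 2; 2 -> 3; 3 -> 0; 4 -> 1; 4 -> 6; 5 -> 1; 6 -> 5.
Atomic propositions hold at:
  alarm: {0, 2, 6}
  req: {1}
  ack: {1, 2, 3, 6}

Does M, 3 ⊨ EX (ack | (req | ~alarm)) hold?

Sat(~alarm) = {1, 3, 4, 5}
Sat(req | ~alarm) = {1, 3, 4, 5}
Sat(ack | (req | ~alarm)) = {1, 2, 3, 4, 5, 6}
Sat(EX (ack | (req | ~alarm))) = {s : some successor in {1, 2, 3, 4, 5, 6}} = {0, 1, 2, 4, 5, 6}
3 ∉ Sat(EX (ack | (req | ~alarm))) = {0, 1, 2, 4, 5, 6}, so the formula does not hold at 3.

No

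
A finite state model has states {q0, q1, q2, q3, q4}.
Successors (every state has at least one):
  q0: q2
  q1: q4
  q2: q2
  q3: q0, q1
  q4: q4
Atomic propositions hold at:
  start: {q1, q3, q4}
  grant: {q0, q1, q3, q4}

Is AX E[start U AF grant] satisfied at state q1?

Yes

AF grant: least fixpoint, start Z0 = {q0, q1, q3, q4}, add states with every successor in Z. Already a fixed point.
Sat(AF grant) = {q0, q1, q3, q4}
E[start U AF grant]: least fixpoint, start Z0 = Sat(AF grant) = {q0, q1, q3, q4}, add states in Sat(start) with some successor in Z. Already a fixed point.
Sat(E[start U AF grant]) = {q0, q1, q3, q4}
Sat(AX E[start U AF grant]) = {s : every successor in {q0, q1, q3, q4}} = {q1, q3, q4}
q1 ∈ Sat(AX E[start U AF grant]) = {q1, q3, q4}, so the formula holds at q1.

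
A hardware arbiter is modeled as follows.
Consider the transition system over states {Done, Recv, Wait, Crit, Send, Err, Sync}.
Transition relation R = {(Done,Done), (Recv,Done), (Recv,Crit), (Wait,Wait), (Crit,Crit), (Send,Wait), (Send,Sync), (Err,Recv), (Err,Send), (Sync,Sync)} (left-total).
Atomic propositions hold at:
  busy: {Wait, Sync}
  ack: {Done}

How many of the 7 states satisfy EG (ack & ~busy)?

Sat(~busy) = {Done, Recv, Crit, Send, Err}
Sat(ack & ~busy) = {Done}
EG (ack & ~busy): greatest fixpoint, start Z0 = {Done}, keep only states in Sat with some successor in Z. Already a fixed point.
Sat(EG (ack & ~busy)) = {Done}
|Sat(EG (ack & ~busy))| = |{Done}| = 1.

1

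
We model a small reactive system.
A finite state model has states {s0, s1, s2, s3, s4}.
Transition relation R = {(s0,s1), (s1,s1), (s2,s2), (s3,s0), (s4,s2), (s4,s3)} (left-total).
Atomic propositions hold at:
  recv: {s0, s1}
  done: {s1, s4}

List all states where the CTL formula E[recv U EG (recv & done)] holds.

{s0, s1}

Sat(recv & done) = {s1}
EG (recv & done): greatest fixpoint, start Z0 = {s1}, keep only states in Sat with some successor in Z. Already a fixed point.
Sat(EG (recv & done)) = {s1}
E[recv U EG (recv & done)]: least fixpoint, start Z0 = Sat(EG (recv & done)) = {s1}, add states in Sat(recv) with some successor in Z. Z1 = {s0, s1}; fixed.
Sat(E[recv U EG (recv & done)]) = {s0, s1}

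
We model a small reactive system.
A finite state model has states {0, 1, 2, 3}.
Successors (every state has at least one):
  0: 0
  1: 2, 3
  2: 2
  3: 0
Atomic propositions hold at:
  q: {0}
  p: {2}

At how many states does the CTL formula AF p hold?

AF p: least fixpoint, start Z0 = {2}, add states with every successor in Z. Already a fixed point.
Sat(AF p) = {2}
|Sat(AF p)| = |{2}| = 1.

1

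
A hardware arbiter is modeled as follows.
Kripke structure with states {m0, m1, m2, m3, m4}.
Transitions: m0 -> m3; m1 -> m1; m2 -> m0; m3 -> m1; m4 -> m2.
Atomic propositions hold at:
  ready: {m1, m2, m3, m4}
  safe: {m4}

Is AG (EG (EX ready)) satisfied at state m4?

No

Sat(EX ready) = {s : some successor in {m1, m2, m3, m4}} = {m0, m1, m3, m4}
EG (EX ready): greatest fixpoint, start Z0 = {m0, m1, m3, m4}, keep only states in Sat with some successor in Z. Z1 = {m0, m1, m3}; fixed.
Sat(EG (EX ready)) = {m0, m1, m3}
AG (EG (EX ready)): greatest fixpoint, start Z0 = {m0, m1, m3}, keep only states in Sat with every successor in Z. Already a fixed point.
Sat(AG (EG (EX ready))) = {m0, m1, m3}
m4 ∉ Sat(AG (EG (EX ready))) = {m0, m1, m3}, so the formula does not hold at m4.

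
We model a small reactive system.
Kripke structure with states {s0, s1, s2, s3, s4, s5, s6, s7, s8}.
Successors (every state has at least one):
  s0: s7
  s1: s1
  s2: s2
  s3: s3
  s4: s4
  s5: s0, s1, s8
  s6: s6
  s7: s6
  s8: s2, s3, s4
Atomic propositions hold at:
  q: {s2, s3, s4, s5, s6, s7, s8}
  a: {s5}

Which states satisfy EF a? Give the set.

{s5}

EF a: least fixpoint, start Z0 = {s5}, add states with some successor in Z. Already a fixed point.
Sat(EF a) = {s5}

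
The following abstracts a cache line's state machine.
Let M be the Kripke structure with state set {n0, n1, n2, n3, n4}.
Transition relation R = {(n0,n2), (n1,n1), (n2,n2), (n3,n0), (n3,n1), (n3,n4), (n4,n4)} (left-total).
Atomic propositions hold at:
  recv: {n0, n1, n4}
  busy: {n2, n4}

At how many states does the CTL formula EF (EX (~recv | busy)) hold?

Sat(~recv) = {n2, n3}
Sat(~recv | busy) = {n2, n3, n4}
Sat(EX (~recv | busy)) = {s : some successor in {n2, n3, n4}} = {n0, n2, n3, n4}
EF (EX (~recv | busy)): least fixpoint, start Z0 = {n0, n2, n3, n4}, add states with some successor in Z. Already a fixed point.
Sat(EF (EX (~recv | busy))) = {n0, n2, n3, n4}
|Sat(EF (EX (~recv | busy)))| = |{n0, n2, n3, n4}| = 4.

4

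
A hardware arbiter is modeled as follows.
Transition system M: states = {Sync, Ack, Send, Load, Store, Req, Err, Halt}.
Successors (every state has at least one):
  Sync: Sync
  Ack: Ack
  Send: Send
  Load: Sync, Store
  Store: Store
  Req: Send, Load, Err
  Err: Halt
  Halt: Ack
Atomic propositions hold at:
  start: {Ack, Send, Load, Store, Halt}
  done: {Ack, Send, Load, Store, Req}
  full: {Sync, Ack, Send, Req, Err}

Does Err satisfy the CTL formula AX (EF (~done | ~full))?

Yes

Sat(~done) = {Sync, Err, Halt}
Sat(~full) = {Load, Store, Halt}
Sat(~done | ~full) = {Sync, Load, Store, Err, Halt}
EF (~done | ~full): least fixpoint, start Z0 = {Sync, Load, Store, Err, Halt}, add states with some successor in Z. Z1 = {Sync, Load, Store, Req, Err, Halt}; fixed.
Sat(EF (~done | ~full)) = {Sync, Load, Store, Req, Err, Halt}
Sat(AX (EF (~done | ~full))) = {s : every successor in {Sync, Load, Store, Req, Err, Halt}} = {Sync, Load, Store, Err}
Err ∈ Sat(AX (EF (~done | ~full))) = {Sync, Load, Store, Err}, so the formula holds at Err.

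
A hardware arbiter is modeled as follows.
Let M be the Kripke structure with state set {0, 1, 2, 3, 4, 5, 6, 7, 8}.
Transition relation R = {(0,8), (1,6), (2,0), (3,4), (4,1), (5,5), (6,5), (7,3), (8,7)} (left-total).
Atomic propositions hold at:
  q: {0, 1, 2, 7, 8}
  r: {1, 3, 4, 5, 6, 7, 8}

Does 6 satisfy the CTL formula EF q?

EF q: least fixpoint, start Z0 = {0, 1, 2, 7, 8}, add states with some successor in Z. Z1 = {0, 1, 2, 4, 7, 8}; Z2 = {0, 1, 2, 3, 4, 7, 8}; fixed.
Sat(EF q) = {0, 1, 2, 3, 4, 7, 8}
6 ∉ Sat(EF q) = {0, 1, 2, 3, 4, 7, 8}, so the formula does not hold at 6.

No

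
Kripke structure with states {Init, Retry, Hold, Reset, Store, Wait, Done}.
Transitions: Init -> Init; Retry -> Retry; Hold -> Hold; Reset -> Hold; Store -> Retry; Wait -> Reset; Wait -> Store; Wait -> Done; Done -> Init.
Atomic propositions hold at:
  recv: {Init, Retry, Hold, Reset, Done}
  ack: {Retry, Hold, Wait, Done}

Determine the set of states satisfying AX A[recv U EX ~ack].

{Init, Done}

Sat(~ack) = {Init, Reset, Store}
Sat(EX ~ack) = {s : some successor in {Init, Reset, Store}} = {Init, Wait, Done}
A[recv U EX ~ack]: least fixpoint, start Z0 = Sat(EX ~ack) = {Init, Wait, Done}, add states in Sat(recv) with every successor in Z. Already a fixed point.
Sat(A[recv U EX ~ack]) = {Init, Wait, Done}
Sat(AX A[recv U EX ~ack]) = {s : every successor in {Init, Wait, Done}} = {Init, Done}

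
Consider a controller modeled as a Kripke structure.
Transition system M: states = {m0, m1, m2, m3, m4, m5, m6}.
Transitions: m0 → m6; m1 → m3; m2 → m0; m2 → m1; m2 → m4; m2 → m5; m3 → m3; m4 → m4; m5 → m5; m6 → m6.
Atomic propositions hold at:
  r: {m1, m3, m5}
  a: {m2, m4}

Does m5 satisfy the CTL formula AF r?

Yes

AF r: least fixpoint, start Z0 = {m1, m3, m5}, add states with every successor in Z. Already a fixed point.
Sat(AF r) = {m1, m3, m5}
m5 ∈ Sat(AF r) = {m1, m3, m5}, so the formula holds at m5.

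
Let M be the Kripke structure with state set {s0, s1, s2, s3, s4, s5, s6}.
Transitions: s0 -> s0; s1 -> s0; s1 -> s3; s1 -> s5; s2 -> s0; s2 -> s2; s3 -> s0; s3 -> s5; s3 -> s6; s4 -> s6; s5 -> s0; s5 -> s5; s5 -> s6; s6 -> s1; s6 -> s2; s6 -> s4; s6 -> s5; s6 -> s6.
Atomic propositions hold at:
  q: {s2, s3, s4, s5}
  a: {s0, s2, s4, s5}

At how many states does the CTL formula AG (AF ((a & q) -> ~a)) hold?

Sat(a & q) = {s2, s4, s5}
Sat(~a) = {s1, s3, s6}
Sat((a & q) -> ~a) = {s0, s1, s3, s6}
AF ((a & q) -> ~a): least fixpoint, start Z0 = {s0, s1, s3, s6}, add states with every successor in Z. Z1 = {s0, s1, s3, s4, s6}; fixed.
Sat(AF ((a & q) -> ~a)) = {s0, s1, s3, s4, s6}
AG (AF ((a & q) -> ~a)): greatest fixpoint, start Z0 = {s0, s1, s3, s4, s6}, keep only states in Sat with every successor in Z. Z1 = {s0, s4}; Z2 = {s0}; fixed.
Sat(AG (AF ((a & q) -> ~a))) = {s0}
|Sat(AG (AF ((a & q) -> ~a)))| = |{s0}| = 1.

1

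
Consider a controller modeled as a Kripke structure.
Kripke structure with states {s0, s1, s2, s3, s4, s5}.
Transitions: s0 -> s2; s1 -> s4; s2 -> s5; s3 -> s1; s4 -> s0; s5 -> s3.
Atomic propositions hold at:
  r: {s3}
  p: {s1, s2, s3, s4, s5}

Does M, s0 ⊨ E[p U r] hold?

E[p U r]: least fixpoint, start Z0 = Sat(r) = {s3}, add states in Sat(p) with some successor in Z. Z1 = {s3, s5}; Z2 = {s2, s3, s5}; fixed.
Sat(E[p U r]) = {s2, s3, s5}
s0 ∉ Sat(E[p U r]) = {s2, s3, s5}, so the formula does not hold at s0.

No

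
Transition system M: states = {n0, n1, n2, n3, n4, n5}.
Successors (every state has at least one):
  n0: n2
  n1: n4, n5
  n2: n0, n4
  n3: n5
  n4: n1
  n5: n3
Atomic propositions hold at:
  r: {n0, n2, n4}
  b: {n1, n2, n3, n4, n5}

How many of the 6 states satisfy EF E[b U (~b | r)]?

Sat(~b) = {n0}
Sat(~b | r) = {n0, n2, n4}
E[b U (~b | r)]: least fixpoint, start Z0 = Sat((~b | r)) = {n0, n2, n4}, add states in Sat(b) with some successor in Z. Z1 = {n0, n1, n2, n4}; fixed.
Sat(E[b U (~b | r)]) = {n0, n1, n2, n4}
EF E[b U (~b | r)]: least fixpoint, start Z0 = {n0, n1, n2, n4}, add states with some successor in Z. Already a fixed point.
Sat(EF E[b U (~b | r)]) = {n0, n1, n2, n4}
|Sat(EF E[b U (~b | r)])| = |{n0, n1, n2, n4}| = 4.

4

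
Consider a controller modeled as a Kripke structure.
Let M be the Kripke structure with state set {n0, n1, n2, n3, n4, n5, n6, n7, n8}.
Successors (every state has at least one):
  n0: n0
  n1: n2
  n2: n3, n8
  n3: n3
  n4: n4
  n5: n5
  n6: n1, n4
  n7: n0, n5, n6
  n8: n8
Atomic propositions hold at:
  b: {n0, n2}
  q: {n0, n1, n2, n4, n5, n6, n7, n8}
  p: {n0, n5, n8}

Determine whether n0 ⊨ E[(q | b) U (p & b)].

Yes

Sat(q | b) = {n0, n1, n2, n4, n5, n6, n7, n8}
Sat(p & b) = {n0}
E[(q | b) U (p & b)]: least fixpoint, start Z0 = Sat((p & b)) = {n0}, add states in Sat(q | b) with some successor in Z. Z1 = {n0, n7}; fixed.
Sat(E[(q | b) U (p & b)]) = {n0, n7}
n0 ∈ Sat(E[(q | b) U (p & b)]) = {n0, n7}, so the formula holds at n0.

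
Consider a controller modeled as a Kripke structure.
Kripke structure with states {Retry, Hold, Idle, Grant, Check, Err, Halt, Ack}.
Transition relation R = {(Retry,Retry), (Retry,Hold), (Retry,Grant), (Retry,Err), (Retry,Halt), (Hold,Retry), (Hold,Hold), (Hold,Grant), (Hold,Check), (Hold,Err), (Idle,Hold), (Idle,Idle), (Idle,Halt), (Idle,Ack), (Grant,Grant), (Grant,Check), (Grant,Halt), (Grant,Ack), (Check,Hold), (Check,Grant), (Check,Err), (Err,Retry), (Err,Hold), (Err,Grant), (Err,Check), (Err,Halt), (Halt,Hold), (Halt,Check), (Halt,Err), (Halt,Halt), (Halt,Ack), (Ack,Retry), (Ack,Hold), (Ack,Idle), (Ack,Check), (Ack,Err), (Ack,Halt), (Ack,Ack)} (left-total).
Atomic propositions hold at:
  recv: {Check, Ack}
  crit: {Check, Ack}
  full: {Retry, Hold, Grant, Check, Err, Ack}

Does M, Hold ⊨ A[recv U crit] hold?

A[recv U crit]: least fixpoint, start Z0 = Sat(crit) = {Check, Ack}, add states in Sat(recv) with every successor in Z. Already a fixed point.
Sat(A[recv U crit]) = {Check, Ack}
Hold ∉ Sat(A[recv U crit]) = {Check, Ack}, so the formula does not hold at Hold.

No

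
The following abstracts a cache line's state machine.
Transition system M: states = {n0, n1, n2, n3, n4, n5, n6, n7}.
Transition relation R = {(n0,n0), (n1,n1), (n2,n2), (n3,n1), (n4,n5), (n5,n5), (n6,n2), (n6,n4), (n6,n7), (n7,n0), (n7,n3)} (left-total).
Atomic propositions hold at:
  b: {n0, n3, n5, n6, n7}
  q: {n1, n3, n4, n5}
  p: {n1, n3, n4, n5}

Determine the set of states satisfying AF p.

AF p: least fixpoint, start Z0 = {n1, n3, n4, n5}, add states with every successor in Z. Already a fixed point.
Sat(AF p) = {n1, n3, n4, n5}

{n1, n3, n4, n5}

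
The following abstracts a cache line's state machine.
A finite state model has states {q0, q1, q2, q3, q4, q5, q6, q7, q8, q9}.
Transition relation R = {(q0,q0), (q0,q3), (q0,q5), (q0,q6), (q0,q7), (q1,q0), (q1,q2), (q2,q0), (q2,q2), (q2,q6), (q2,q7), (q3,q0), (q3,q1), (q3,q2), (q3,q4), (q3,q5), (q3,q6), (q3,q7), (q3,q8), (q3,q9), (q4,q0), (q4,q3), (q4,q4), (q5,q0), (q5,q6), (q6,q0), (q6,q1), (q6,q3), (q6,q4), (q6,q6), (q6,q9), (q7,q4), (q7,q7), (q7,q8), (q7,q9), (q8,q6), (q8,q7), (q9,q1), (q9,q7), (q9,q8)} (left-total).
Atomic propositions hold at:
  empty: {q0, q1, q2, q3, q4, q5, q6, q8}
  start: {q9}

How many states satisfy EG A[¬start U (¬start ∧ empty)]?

Sat(¬start) = {q0, q1, q2, q3, q4, q5, q6, q7, q8}
Sat(¬start ∧ empty) = {q0, q1, q2, q3, q4, q5, q6, q8}
A[¬start U (¬start ∧ empty)]: least fixpoint, start Z0 = Sat((¬start ∧ empty)) = {q0, q1, q2, q3, q4, q5, q6, q8}, add states in Sat(¬start) with every successor in Z. Already a fixed point.
Sat(A[¬start U (¬start ∧ empty)]) = {q0, q1, q2, q3, q4, q5, q6, q8}
EG A[¬start U (¬start ∧ empty)]: greatest fixpoint, start Z0 = {q0, q1, q2, q3, q4, q5, q6, q8}, keep only states in Sat with some successor in Z. Already a fixed point.
Sat(EG A[¬start U (¬start ∧ empty)]) = {q0, q1, q2, q3, q4, q5, q6, q8}
|Sat(EG A[¬start U (¬start ∧ empty)])| = |{q0, q1, q2, q3, q4, q5, q6, q8}| = 8.

8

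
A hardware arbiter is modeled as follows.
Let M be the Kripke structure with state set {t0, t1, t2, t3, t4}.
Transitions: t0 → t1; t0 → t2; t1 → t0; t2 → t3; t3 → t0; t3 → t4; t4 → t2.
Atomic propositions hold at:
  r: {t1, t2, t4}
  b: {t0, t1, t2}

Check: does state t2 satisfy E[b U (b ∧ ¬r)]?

Sat(¬r) = {t0, t3}
Sat(b ∧ ¬r) = {t0}
E[b U (b ∧ ¬r)]: least fixpoint, start Z0 = Sat((b ∧ ¬r)) = {t0}, add states in Sat(b) with some successor in Z. Z1 = {t0, t1}; fixed.
Sat(E[b U (b ∧ ¬r)]) = {t0, t1}
t2 ∉ Sat(E[b U (b ∧ ¬r)]) = {t0, t1}, so the formula does not hold at t2.

No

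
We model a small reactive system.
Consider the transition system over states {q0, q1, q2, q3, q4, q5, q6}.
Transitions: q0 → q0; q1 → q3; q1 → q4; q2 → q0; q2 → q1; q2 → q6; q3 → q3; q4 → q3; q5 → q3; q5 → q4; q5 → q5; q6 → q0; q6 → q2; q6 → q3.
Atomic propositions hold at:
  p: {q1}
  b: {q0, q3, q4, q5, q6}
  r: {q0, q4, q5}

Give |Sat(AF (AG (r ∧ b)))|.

1

Sat(r ∧ b) = {q0, q4, q5}
AG (r ∧ b): greatest fixpoint, start Z0 = {q0, q4, q5}, keep only states in Sat with every successor in Z. Z1 = {q0}; fixed.
Sat(AG (r ∧ b)) = {q0}
AF (AG (r ∧ b)): least fixpoint, start Z0 = {q0}, add states with every successor in Z. Already a fixed point.
Sat(AF (AG (r ∧ b))) = {q0}
|Sat(AF (AG (r ∧ b)))| = |{q0}| = 1.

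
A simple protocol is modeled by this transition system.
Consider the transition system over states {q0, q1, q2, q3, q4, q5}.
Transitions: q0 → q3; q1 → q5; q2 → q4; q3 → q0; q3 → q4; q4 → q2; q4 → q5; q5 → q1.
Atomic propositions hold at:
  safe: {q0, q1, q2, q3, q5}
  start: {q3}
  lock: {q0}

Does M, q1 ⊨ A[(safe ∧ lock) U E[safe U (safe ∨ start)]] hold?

Sat(safe ∧ lock) = {q0}
Sat(safe ∨ start) = {q0, q1, q2, q3, q5}
E[safe U (safe ∨ start)]: least fixpoint, start Z0 = Sat((safe ∨ start)) = {q0, q1, q2, q3, q5}, add states in Sat(safe) with some successor in Z. Already a fixed point.
Sat(E[safe U (safe ∨ start)]) = {q0, q1, q2, q3, q5}
A[(safe ∧ lock) U E[safe U (safe ∨ start)]]: least fixpoint, start Z0 = Sat(E[safe U (safe ∨ start)]) = {q0, q1, q2, q3, q5}, add states in Sat(safe ∧ lock) with every successor in Z. Already a fixed point.
Sat(A[(safe ∧ lock) U E[safe U (safe ∨ start)]]) = {q0, q1, q2, q3, q5}
q1 ∈ Sat(A[(safe ∧ lock) U E[safe U (safe ∨ start)]]) = {q0, q1, q2, q3, q5}, so the formula holds at q1.

Yes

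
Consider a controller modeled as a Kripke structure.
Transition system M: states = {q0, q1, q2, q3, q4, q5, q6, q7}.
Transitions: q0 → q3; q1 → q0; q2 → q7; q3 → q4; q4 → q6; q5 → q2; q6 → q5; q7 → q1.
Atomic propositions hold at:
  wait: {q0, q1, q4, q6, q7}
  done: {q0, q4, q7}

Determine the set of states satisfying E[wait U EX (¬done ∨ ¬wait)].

{q0, q1, q4, q5, q6, q7}

Sat(¬done) = {q1, q2, q3, q5, q6}
Sat(¬wait) = {q2, q3, q5}
Sat(¬done ∨ ¬wait) = {q1, q2, q3, q5, q6}
Sat(EX (¬done ∨ ¬wait)) = {s : some successor in {q1, q2, q3, q5, q6}} = {q0, q4, q5, q6, q7}
E[wait U EX (¬done ∨ ¬wait)]: least fixpoint, start Z0 = Sat(EX (¬done ∨ ¬wait)) = {q0, q4, q5, q6, q7}, add states in Sat(wait) with some successor in Z. Z1 = {q0, q1, q4, q5, q6, q7}; fixed.
Sat(E[wait U EX (¬done ∨ ¬wait)]) = {q0, q1, q4, q5, q6, q7}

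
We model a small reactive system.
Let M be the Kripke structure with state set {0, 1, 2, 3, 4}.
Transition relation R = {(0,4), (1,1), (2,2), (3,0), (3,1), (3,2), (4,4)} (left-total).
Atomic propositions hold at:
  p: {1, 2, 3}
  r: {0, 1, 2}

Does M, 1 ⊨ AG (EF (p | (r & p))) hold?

Yes

Sat(r & p) = {1, 2}
Sat(p | (r & p)) = {1, 2, 3}
EF (p | (r & p)): least fixpoint, start Z0 = {1, 2, 3}, add states with some successor in Z. Already a fixed point.
Sat(EF (p | (r & p))) = {1, 2, 3}
AG (EF (p | (r & p))): greatest fixpoint, start Z0 = {1, 2, 3}, keep only states in Sat with every successor in Z. Z1 = {1, 2}; fixed.
Sat(AG (EF (p | (r & p)))) = {1, 2}
1 ∈ Sat(AG (EF (p | (r & p)))) = {1, 2}, so the formula holds at 1.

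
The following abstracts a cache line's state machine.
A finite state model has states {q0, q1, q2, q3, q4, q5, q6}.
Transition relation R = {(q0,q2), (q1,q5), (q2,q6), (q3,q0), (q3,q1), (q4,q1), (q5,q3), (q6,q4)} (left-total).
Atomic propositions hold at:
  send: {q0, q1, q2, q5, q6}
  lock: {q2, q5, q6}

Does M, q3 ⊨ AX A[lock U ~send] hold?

Sat(~send) = {q3, q4}
A[lock U ~send]: least fixpoint, start Z0 = Sat(~send) = {q3, q4}, add states in Sat(lock) with every successor in Z. Z1 = {q3, q4, q5, q6}; Z2 = {q2, q3, q4, q5, q6}; fixed.
Sat(A[lock U ~send]) = {q2, q3, q4, q5, q6}
Sat(AX A[lock U ~send]) = {s : every successor in {q2, q3, q4, q5, q6}} = {q0, q1, q2, q5, q6}
q3 ∉ Sat(AX A[lock U ~send]) = {q0, q1, q2, q5, q6}, so the formula does not hold at q3.

No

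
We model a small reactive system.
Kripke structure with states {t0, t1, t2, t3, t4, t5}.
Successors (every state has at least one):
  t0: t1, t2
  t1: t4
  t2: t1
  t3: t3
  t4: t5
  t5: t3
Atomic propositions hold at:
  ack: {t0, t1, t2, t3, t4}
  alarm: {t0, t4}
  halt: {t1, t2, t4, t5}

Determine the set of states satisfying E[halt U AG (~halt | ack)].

Sat(~halt) = {t0, t3}
Sat(~halt | ack) = {t0, t1, t2, t3, t4}
AG (~halt | ack): greatest fixpoint, start Z0 = {t0, t1, t2, t3, t4}, keep only states in Sat with every successor in Z. Z1 = {t0, t1, t2, t3}; Z2 = {t0, t2, t3}; Z3 = {t3}; fixed.
Sat(AG (~halt | ack)) = {t3}
E[halt U AG (~halt | ack)]: least fixpoint, start Z0 = Sat(AG (~halt | ack)) = {t3}, add states in Sat(halt) with some successor in Z. Z1 = {t3, t5}; Z2 = {t3, t4, t5}; Z3 = {t1, t3, t4, t5}; Z4 = {t1, t2, t3, t4, t5}; fixed.
Sat(E[halt U AG (~halt | ack)]) = {t1, t2, t3, t4, t5}

{t1, t2, t3, t4, t5}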